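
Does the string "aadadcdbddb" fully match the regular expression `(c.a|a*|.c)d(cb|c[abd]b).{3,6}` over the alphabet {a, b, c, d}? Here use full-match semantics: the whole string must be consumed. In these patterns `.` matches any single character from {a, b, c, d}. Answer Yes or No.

No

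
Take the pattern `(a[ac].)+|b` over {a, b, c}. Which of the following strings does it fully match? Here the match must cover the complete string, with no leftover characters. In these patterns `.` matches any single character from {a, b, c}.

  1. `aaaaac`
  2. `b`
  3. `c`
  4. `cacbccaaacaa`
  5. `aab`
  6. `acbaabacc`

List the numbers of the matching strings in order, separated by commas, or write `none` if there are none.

1. `aaaaac` → match
2. `b` → match
3. `c` → no match
4. `cacbccaaacaa` → no match
5. `aab` → match
6. `acbaabacc` → match

1, 2, 5, 6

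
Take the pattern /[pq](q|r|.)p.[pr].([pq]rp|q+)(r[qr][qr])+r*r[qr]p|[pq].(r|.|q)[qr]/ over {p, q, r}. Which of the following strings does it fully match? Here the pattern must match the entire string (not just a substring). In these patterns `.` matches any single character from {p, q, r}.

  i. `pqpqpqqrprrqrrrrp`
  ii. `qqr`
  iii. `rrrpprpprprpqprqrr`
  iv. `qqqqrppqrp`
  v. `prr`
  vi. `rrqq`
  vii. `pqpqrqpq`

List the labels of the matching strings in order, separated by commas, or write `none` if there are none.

i

i → match
ii → no match
iii → no match
iv → no match
v → no match
vi → no match
vii → no match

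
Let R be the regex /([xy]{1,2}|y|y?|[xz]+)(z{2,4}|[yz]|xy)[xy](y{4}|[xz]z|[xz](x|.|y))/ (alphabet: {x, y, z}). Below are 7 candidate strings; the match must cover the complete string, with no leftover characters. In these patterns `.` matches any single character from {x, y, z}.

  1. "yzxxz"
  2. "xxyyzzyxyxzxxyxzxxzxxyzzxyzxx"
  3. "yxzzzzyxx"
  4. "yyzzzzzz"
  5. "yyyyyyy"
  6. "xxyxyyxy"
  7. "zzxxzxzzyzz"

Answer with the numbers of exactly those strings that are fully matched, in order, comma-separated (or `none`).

1, 3, 5, 7

1 → match
2 → no match
3 → match
4 → no match
5 → match
6 → no match
7 → match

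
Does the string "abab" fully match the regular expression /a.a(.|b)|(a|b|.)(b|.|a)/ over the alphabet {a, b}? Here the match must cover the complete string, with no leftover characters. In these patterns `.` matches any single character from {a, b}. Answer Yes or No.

Yes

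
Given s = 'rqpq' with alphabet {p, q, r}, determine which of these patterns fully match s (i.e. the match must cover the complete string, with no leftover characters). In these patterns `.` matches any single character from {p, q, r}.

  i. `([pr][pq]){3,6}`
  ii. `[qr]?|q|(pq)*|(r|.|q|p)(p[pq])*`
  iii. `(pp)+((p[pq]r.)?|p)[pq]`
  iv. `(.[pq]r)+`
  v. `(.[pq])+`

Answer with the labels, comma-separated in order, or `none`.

v

i → no match
ii → no match
iii → no match — must start with 'pp'
iv → no match — must end with 'r'
v → match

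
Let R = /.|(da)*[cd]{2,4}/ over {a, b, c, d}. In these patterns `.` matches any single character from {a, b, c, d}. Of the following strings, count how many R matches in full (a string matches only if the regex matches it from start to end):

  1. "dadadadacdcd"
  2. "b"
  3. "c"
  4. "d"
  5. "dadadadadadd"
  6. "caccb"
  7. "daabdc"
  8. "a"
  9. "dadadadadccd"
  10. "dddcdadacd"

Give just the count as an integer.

1 → match
2 → match
3 → match
4 → match
5 → match
6 → no match
7 → no match
8 → match
9 → match
10 → no match
Total matched: 7

7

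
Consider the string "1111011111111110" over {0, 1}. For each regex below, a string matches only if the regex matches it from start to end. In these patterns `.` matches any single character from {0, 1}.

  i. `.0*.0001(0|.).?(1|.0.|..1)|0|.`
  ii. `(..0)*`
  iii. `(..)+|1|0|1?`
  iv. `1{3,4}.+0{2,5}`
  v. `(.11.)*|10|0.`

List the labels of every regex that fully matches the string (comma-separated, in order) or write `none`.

i → no match
ii → no match
iii → match
iv → no match
v → match

iii, v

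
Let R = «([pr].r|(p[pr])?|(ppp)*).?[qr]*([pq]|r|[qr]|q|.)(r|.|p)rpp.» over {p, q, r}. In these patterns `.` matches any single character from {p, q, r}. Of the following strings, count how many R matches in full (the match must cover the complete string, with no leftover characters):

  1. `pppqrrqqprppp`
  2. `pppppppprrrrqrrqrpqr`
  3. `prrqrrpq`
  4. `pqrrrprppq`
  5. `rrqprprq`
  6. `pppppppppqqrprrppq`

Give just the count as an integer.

3

1 → match
2 → no match
3 → no match
4 → match
5 → no match
6 → match
Total matched: 3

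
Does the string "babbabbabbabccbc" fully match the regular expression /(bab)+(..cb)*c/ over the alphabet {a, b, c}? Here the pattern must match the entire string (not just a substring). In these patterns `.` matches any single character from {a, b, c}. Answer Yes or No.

No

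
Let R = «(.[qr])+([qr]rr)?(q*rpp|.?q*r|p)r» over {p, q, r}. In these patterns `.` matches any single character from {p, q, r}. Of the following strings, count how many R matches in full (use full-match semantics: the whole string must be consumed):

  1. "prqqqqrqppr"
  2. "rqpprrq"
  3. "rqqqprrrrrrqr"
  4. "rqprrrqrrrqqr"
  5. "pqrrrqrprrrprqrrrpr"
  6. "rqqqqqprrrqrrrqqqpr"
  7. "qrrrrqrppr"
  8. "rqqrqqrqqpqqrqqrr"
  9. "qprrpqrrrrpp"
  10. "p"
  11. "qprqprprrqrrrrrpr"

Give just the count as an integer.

1 → no match
2 → no match — must end with "r"
3 → no match
4 → no match
5 → no match
6 → no match
7 → match
8 → no match
9 → no match — must end with "r"
10 → no match — must end with "r"
11 → no match
Total matched: 1

1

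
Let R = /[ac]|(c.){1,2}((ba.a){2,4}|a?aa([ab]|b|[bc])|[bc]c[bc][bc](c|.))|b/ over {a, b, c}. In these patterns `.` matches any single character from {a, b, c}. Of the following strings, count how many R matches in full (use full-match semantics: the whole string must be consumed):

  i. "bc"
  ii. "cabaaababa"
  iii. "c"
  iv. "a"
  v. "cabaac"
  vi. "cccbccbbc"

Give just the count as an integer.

i → no match
ii → match
iii → match
iv → match
v → no match
vi → match
Total matched: 4

4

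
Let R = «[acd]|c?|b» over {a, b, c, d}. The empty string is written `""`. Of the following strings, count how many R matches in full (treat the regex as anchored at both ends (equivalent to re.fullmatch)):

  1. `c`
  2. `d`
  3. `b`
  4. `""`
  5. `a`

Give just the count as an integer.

1 → match
2 → match
3 → match
4 → match
5 → match
Total matched: 5

5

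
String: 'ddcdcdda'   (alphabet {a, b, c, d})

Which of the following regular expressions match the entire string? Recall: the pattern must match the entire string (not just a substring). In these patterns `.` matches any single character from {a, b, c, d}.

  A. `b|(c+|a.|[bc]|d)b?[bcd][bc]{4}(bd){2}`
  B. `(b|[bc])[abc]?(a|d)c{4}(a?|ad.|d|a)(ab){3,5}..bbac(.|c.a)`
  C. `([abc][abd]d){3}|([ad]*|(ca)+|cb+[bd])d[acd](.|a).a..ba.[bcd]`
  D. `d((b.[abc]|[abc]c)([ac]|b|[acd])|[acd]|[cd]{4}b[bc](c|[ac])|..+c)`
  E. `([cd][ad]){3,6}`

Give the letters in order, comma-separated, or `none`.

E

A → no match
B → no match
C → no match
D → no match
E → match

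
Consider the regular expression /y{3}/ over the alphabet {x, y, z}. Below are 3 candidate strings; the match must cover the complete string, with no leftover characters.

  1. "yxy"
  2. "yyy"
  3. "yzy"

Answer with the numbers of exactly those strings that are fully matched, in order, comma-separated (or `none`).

1 → no match
2 → match
3 → no match

2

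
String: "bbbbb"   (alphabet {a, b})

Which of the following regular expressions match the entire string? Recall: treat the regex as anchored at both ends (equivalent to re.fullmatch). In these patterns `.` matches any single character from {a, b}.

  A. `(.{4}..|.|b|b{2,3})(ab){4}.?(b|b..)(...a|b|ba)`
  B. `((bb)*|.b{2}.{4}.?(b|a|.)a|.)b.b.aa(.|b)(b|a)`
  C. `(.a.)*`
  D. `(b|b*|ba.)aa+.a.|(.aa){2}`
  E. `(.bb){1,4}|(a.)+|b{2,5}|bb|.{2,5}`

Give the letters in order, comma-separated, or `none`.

A → no match
B → no match
C → no match
D → no match
E → match

E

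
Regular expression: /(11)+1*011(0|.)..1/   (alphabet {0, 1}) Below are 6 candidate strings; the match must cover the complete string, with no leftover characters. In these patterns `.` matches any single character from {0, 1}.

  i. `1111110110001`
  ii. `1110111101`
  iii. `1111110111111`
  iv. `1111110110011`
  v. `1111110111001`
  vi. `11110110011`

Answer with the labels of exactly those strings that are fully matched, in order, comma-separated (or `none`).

i, ii, iii, iv, v, vi

i → match
ii → match
iii → match
iv → match
v → match
vi → match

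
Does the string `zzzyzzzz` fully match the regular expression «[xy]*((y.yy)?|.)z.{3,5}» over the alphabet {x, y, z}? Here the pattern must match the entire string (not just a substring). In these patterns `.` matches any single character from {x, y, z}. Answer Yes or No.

No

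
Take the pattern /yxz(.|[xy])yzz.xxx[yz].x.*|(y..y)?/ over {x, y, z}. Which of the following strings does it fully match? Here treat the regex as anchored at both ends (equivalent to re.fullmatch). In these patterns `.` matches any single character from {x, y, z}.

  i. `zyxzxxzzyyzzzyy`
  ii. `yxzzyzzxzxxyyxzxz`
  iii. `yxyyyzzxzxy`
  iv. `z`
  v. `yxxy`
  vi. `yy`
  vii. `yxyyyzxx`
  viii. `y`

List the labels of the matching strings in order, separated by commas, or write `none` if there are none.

i → no match
ii → no match
iii → no match
iv → no match
v → match
vi → no match
vii → no match
viii → no match

v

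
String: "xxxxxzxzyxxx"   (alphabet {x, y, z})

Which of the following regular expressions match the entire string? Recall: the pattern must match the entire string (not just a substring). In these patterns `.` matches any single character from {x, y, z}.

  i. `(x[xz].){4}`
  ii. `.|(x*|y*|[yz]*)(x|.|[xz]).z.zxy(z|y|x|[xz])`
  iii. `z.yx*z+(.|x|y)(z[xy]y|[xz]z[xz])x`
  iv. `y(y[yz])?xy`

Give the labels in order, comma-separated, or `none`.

i

i → match
ii → no match
iii → no match — must start with "z"
iv → no match — must start with "y"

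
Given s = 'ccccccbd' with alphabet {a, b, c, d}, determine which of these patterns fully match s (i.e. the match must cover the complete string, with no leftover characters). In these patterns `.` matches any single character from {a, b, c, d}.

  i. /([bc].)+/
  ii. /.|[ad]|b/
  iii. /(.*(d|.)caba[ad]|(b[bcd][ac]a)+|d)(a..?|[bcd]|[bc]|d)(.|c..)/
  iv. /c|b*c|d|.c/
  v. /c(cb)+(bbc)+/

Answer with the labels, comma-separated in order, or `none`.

i → match
ii → no match
iii → no match
iv → no match
v → no match — must start with 'ccb'

i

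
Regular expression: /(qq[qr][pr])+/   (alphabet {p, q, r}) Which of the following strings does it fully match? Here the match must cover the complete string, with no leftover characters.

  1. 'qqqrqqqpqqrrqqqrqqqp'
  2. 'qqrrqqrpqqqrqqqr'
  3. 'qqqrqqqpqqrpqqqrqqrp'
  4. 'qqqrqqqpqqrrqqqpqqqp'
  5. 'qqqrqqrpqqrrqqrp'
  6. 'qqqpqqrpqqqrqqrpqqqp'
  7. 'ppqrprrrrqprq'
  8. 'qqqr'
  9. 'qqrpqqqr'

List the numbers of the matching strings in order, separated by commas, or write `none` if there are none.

1, 2, 3, 4, 5, 6, 8, 9

1 → match
2 → match
3 → match
4 → match
5 → match
6 → match
7 → no match — must start with 'qq'
8. 'qqqr' → match
9. 'qqrpqqqr' → match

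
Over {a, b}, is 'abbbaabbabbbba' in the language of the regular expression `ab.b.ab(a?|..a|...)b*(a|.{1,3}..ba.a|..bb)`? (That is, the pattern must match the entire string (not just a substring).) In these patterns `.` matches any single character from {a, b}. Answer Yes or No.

Yes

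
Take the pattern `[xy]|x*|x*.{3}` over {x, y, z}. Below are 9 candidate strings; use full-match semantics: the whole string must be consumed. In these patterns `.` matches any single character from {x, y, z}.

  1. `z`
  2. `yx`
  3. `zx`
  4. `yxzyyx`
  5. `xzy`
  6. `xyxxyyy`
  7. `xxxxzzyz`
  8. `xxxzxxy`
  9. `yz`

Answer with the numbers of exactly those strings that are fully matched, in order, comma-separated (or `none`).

5

1 → no match
2 → no match
3 → no match
4 → no match
5 → match
6 → no match
7 → no match
8 → no match
9 → no match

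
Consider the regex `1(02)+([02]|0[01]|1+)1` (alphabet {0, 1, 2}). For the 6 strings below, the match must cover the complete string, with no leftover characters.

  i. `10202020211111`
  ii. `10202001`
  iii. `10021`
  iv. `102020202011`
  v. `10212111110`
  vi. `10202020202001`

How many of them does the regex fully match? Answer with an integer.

4

i → match
ii → match
iii → no match — must start with `102`
iv → match
v → no match — must end with `1`
vi → match
Total matched: 4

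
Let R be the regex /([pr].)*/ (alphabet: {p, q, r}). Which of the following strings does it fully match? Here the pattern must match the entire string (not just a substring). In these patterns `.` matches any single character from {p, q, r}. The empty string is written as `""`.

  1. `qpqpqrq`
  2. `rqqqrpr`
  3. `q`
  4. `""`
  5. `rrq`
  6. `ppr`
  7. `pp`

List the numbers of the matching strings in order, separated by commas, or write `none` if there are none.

4, 7

1 → no match
2 → no match
3 → no match
4 → match
5 → no match
6 → no match
7 → match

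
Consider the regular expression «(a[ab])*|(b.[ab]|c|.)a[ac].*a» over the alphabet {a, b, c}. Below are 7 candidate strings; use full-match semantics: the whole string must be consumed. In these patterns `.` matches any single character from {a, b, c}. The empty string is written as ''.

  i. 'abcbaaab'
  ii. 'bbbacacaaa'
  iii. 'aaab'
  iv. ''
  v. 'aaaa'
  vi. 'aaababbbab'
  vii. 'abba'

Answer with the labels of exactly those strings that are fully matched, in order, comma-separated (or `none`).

ii, iii, iv, v

i → no match
ii → match
iii → match
iv → match
v → match
vi → no match
vii → no match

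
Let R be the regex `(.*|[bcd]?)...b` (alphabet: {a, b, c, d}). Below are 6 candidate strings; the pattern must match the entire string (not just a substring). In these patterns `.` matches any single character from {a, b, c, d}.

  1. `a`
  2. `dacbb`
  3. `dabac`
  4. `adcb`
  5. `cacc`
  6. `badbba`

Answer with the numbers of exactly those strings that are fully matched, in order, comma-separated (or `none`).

1. `a` → no match — must end with `b`
2. `dacbb` → match
3. `dabac` → no match — must end with `b`
4. `adcb` → match
5. `cacc` → no match — must end with `b`
6. `badbba` → no match — must end with `b`

2, 4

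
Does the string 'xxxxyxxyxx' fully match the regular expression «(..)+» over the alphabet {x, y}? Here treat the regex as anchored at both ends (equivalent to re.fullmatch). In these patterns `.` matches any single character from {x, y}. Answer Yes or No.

Yes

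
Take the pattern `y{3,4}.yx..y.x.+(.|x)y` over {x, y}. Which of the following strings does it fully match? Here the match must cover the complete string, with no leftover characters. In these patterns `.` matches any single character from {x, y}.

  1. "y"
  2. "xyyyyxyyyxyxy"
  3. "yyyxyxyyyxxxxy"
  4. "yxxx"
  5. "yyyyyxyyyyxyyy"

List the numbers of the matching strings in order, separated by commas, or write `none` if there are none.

3, 5

1 → no match
2 → no match — must start with "y"
3 → match
4 → no match — must end with "y"
5 → match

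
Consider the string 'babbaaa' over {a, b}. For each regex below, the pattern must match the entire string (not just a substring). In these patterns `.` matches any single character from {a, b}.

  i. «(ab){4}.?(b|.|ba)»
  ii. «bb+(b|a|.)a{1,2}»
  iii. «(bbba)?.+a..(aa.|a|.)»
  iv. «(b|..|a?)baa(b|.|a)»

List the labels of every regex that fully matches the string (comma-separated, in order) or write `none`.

iii

i → no match — must start with 'ab'
ii → no match — must start with 'bb'
iii → match
iv → no match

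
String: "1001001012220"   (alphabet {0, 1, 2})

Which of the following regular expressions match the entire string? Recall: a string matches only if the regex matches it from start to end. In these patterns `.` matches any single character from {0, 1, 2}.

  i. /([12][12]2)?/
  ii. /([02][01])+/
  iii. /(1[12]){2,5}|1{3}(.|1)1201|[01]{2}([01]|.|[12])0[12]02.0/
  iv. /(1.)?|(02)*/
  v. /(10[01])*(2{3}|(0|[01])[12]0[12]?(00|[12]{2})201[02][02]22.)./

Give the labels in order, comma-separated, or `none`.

i → no match
ii → no match
iii → no match
iv → no match
v → match

v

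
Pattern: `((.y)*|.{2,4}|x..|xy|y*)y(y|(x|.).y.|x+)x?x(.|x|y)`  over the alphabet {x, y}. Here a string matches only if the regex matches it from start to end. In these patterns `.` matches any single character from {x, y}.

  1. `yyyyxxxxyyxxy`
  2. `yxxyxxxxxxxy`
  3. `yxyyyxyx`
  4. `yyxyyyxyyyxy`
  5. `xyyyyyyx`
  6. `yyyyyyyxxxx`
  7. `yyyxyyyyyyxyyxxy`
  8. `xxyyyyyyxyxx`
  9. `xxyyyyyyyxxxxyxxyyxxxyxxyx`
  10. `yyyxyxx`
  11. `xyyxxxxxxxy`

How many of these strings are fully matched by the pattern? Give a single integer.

1 → no match
2 → match
3 → no match
4 → match
5 → no match
6 → match
7 → no match
8 → no match
9 → no match
10 → no match
11 → match
Total matched: 4

4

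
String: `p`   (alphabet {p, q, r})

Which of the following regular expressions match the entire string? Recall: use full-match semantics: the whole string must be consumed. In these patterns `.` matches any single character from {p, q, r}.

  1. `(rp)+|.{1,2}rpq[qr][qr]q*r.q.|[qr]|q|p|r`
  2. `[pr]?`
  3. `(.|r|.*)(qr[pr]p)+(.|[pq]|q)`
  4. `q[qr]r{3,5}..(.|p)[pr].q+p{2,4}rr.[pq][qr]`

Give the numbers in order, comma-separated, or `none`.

1 → match
2 → match
3 → no match
4 → no match — must start with `q`

1, 2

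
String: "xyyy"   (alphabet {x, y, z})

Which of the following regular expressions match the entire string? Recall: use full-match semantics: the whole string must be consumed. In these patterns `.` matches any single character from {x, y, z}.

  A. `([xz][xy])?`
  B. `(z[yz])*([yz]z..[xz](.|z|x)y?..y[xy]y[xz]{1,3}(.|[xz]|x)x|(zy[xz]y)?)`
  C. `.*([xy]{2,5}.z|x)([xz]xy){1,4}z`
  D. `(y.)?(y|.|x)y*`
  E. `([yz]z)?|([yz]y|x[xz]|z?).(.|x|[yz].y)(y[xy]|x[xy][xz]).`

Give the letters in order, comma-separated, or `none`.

A → no match
B → no match
C → no match — must end with "xyz"
D → match
E → no match

D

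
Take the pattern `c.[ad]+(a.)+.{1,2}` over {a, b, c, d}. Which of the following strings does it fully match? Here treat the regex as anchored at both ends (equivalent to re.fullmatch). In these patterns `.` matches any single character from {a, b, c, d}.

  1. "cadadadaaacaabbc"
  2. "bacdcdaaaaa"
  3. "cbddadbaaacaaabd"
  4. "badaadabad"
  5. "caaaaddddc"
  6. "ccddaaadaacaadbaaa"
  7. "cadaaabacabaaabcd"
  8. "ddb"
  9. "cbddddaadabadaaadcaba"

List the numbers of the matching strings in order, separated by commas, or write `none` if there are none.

7

1 → no match
2 → no match — must start with "c"
3 → no match
4 → no match — must start with "c"
5 → no match
6 → no match
7 → match
8 → no match — must start with "c"
9 → no match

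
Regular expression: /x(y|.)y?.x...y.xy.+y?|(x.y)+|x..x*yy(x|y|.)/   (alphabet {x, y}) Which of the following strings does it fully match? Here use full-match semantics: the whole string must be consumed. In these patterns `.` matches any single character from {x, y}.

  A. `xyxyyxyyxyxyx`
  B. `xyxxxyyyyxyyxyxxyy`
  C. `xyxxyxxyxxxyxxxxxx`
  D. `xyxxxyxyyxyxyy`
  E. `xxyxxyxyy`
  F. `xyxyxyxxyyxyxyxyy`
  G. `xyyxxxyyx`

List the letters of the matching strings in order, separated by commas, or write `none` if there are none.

A → no match
B → match
C → no match
D → match
E → match
F → no match
G → match

B, D, E, G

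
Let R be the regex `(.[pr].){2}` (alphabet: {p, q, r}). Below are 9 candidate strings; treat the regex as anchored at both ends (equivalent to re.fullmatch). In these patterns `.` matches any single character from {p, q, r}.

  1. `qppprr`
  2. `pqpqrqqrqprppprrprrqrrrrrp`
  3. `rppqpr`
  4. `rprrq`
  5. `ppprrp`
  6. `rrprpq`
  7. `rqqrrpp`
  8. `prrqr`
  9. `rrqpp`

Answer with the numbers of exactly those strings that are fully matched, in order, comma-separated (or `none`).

1, 3, 5, 6

1 → match
2 → no match
3 → match
4 → no match
5 → match
6 → match
7 → no match
8 → no match
9 → no match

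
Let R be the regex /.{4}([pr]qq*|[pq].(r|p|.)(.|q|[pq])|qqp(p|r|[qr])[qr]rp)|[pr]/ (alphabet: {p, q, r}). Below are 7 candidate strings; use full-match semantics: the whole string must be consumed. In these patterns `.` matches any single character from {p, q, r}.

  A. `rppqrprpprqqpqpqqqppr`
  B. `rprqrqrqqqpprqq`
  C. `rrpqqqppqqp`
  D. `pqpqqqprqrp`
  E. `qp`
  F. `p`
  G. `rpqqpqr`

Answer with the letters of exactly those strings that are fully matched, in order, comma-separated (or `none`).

A → no match
B → no match
C → no match
D → match
E → no match
F → match
G → no match

D, F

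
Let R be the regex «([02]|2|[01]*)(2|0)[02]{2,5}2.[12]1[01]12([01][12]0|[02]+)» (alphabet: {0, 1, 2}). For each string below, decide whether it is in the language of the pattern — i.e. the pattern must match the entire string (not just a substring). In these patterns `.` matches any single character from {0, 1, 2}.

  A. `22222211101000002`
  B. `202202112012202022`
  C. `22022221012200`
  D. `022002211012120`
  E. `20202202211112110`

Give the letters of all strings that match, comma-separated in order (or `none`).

A → no match
B → no match
C → match
D → match
E → match

C, D, E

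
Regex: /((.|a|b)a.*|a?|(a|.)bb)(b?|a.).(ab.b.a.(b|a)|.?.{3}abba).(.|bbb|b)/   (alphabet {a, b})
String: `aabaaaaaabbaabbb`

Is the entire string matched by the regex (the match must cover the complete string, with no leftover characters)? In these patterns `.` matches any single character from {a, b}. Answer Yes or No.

Yes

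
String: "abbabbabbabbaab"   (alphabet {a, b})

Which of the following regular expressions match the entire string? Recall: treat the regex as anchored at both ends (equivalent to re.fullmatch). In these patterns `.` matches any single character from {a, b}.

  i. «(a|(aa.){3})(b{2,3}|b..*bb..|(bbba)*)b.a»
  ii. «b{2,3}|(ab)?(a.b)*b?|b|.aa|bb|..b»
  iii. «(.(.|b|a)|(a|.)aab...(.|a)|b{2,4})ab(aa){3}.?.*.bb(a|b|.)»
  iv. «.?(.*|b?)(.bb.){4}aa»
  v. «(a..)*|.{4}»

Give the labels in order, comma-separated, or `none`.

ii, v

i → no match — must end with "a"
ii → match
iii → no match
iv → no match — must end with "aa"
v → match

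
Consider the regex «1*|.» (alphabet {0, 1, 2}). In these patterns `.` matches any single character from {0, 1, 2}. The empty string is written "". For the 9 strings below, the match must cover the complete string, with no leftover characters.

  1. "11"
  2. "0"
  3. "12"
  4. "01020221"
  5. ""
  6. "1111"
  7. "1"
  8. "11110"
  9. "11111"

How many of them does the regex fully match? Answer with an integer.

6

1 → match
2 → match
3 → no match
4 → no match
5 → match
6 → match
7 → match
8 → no match
9 → match
Total matched: 6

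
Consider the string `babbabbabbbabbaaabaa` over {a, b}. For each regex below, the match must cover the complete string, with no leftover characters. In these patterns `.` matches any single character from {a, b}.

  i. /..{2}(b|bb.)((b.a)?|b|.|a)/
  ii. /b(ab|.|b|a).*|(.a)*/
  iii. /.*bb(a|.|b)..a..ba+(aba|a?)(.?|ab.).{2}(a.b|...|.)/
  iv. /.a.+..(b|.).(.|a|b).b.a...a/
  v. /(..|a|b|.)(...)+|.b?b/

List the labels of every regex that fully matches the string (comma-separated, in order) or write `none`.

ii, iv, v

i → no match
ii → match
iii → no match
iv → match
v → match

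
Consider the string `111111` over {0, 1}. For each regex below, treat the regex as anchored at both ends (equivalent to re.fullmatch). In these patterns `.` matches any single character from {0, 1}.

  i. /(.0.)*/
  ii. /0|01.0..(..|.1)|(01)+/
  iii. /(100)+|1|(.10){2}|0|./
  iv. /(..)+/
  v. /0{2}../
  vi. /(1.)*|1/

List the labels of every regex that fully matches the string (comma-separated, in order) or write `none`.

i → no match
ii → no match
iii → no match
iv → match
v → no match — must start with `0`
vi → match

iv, vi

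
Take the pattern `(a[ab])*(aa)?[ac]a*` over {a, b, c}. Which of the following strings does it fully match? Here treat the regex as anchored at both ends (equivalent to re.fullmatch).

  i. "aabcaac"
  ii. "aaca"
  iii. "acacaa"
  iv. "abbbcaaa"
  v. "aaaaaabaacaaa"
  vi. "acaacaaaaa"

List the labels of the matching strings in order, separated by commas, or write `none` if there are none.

ii

i → no match
ii → match
iii → no match
iv → no match
v → no match
vi → no match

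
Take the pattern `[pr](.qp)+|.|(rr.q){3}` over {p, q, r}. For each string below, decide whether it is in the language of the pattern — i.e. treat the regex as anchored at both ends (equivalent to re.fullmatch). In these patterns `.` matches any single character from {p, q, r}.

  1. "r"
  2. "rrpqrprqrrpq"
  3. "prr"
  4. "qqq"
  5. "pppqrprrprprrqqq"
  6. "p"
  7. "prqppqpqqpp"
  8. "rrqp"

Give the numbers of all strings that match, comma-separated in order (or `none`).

1 → match
2 → no match
3 → no match
4 → no match
5 → no match
6 → match
7 → no match
8 → match

1, 6, 8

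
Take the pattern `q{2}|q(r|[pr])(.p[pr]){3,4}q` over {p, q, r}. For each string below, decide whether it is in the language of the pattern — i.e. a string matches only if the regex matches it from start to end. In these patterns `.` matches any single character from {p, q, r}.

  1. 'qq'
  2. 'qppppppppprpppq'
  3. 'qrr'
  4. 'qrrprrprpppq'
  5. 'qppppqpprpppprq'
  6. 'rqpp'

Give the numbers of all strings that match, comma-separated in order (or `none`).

1 → match
2 → match
3 → no match — must end with 'q'
4 → match
5 → match
6 → no match — must start with 'q'

1, 2, 4, 5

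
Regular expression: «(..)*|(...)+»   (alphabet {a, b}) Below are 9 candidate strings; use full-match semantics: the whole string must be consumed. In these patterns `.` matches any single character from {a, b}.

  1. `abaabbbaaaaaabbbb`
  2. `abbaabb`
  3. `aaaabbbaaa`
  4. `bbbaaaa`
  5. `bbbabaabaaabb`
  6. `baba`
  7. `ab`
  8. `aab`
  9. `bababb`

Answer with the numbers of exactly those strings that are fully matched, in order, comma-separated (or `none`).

1 → no match
2. `abbaabb` → no match
3. `aaaabbbaaa` → match
4. `bbbaaaa` → no match
5 → no match
6. `baba` → match
7. `ab` → match
8. `aab` → match
9. `bababb` → match

3, 6, 7, 8, 9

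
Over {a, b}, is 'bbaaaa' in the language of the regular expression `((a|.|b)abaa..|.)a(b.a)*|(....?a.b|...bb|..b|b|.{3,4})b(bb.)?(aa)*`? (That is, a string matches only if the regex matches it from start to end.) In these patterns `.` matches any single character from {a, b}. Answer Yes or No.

Yes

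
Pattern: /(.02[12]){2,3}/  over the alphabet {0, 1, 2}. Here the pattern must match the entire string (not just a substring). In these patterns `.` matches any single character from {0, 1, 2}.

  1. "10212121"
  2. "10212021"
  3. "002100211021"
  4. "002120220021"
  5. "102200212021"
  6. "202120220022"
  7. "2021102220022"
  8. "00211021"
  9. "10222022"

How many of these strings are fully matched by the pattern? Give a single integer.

7

1 → no match
2 → match
3 → match
4 → match
5 → match
6 → match
7 → no match
8 → match
9 → match
Total matched: 7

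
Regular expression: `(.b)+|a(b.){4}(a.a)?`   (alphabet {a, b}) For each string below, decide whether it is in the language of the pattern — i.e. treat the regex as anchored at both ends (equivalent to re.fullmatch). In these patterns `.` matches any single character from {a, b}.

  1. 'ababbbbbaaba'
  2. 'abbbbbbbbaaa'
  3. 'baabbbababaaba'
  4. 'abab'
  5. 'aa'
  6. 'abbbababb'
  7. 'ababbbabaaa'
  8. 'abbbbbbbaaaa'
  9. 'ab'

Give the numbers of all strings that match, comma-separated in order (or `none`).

1 → match
2 → match
3 → no match
4 → match
5 → no match
6 → match
7 → no match
8 → match
9 → match

1, 2, 4, 6, 8, 9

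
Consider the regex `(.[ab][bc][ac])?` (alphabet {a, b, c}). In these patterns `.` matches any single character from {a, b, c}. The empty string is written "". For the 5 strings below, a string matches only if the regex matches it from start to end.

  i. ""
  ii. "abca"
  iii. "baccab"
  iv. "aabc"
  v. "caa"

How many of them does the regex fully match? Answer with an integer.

i → match
ii → match
iii → no match
iv → match
v → no match
Total matched: 3

3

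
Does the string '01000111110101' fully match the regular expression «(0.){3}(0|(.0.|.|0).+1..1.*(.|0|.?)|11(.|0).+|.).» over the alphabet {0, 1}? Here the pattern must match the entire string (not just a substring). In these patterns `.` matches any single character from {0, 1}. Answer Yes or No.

Yes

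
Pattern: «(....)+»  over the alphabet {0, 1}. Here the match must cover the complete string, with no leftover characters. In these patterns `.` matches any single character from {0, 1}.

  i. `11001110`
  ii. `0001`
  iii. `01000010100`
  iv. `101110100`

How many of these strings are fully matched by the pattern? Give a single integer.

2

i → match
ii → match
iii → no match
iv → no match
Total matched: 2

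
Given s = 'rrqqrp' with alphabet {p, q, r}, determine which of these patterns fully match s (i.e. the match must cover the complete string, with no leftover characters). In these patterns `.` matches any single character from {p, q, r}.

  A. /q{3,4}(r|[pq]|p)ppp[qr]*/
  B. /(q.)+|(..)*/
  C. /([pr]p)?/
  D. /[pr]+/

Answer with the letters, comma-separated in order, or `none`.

A → no match — must start with 'q'
B → match
C → no match
D → no match

B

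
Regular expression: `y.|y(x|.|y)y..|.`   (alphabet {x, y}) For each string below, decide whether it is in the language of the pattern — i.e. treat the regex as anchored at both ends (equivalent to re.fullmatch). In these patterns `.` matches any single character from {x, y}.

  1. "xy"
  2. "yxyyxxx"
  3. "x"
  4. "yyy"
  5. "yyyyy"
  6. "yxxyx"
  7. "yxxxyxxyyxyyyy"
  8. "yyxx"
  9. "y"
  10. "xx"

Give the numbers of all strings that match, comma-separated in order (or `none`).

3, 5, 9

1 → no match
2 → no match
3 → match
4 → no match
5 → match
6 → no match
7 → no match
8 → no match
9 → match
10 → no match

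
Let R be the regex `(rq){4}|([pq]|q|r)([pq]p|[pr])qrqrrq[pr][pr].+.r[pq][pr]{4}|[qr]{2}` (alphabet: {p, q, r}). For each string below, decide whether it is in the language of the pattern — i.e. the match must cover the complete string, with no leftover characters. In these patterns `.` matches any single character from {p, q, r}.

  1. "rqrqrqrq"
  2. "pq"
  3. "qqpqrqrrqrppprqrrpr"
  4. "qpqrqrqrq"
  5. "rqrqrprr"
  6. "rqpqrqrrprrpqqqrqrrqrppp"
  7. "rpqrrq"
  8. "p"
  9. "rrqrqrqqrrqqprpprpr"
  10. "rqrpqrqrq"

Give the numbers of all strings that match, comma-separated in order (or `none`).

1 → match
2 → no match
3 → match
4 → no match
5 → no match
6 → no match
7 → no match
8 → no match
9 → no match
10 → no match

1, 3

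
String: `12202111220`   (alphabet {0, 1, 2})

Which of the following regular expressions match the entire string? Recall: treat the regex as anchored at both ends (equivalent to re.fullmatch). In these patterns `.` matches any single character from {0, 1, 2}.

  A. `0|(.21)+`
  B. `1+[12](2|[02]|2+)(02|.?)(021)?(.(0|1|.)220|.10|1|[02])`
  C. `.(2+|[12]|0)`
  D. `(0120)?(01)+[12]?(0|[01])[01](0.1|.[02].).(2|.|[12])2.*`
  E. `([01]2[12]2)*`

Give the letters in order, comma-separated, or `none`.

B

A → no match
B → match
C → no match
D → no match
E → no match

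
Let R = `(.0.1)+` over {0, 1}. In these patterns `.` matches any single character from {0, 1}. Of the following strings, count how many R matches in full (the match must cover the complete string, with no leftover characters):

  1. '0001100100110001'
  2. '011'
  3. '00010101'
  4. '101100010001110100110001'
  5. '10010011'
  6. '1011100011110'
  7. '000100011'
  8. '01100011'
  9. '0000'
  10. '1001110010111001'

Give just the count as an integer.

2

1 → match
2. '011' → no match
3. '00010101' → no match
4 → no match
5. '10010011' → match
6 → no match — must end with '1'
7. '000100011' → no match
8. '01100011' → no match
9. '0000' → no match — must end with '1'
10 → no match
Total matched: 2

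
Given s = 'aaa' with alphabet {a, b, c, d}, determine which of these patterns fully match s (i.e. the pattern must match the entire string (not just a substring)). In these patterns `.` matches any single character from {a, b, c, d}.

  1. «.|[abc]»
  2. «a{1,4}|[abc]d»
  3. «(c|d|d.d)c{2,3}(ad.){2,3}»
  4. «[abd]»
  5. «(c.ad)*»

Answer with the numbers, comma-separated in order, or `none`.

2

1 → no match
2 → match
3 → no match
4 → no match
5 → no match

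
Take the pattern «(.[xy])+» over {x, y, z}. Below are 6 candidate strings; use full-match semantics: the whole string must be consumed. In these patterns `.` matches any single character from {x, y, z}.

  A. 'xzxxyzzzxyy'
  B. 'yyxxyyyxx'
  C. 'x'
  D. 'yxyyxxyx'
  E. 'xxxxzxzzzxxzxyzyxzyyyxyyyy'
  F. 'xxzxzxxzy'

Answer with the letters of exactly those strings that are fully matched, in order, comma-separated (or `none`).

D

A → no match
B → no match
C → no match
D → match
E → no match
F → no match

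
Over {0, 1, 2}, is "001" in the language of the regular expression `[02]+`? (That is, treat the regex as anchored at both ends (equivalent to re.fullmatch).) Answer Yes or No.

No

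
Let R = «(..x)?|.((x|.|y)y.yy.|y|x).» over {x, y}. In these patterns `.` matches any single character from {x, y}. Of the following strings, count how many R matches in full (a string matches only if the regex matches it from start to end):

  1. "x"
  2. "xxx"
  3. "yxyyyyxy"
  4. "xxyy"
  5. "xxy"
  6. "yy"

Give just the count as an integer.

1. "x" → no match
2. "xxx" → match
3. "yxyyyyxy" → match
4. "xxyy" → no match
5. "xxy" → match
6. "yy" → no match
Total matched: 3

3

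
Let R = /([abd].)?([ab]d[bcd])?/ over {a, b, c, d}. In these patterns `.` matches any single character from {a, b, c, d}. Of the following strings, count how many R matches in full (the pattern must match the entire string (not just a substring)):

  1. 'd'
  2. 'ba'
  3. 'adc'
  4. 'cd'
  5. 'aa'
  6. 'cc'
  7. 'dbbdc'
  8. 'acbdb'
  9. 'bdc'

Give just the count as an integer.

1. 'd' → no match
2. 'ba' → match
3. 'adc' → match
4. 'cd' → no match
5. 'aa' → match
6. 'cc' → no match
7. 'dbbdc' → match
8. 'acbdb' → match
9. 'bdc' → match
Total matched: 6

6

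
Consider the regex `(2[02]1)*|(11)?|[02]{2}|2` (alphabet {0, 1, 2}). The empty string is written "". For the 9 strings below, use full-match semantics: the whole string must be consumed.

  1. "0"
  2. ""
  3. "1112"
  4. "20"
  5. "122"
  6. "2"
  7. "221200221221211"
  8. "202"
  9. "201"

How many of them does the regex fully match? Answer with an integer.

1 → no match
2 → match
3 → no match
4 → match
5 → no match
6 → match
7 → no match
8 → no match
9 → match
Total matched: 4

4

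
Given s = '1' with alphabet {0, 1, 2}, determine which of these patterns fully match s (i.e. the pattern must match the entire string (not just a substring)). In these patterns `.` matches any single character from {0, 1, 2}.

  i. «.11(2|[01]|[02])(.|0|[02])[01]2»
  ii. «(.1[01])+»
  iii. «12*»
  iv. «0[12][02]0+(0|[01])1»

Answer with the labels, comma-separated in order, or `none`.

i → no match — must end with '2'
ii → no match
iii → match
iv → no match — must start with '0'

iii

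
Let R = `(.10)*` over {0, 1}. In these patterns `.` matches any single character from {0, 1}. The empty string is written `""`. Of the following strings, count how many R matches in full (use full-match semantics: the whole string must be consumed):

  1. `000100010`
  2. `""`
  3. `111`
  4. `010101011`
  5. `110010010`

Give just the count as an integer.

1 → no match
2 → match
3 → no match
4 → no match
5 → match
Total matched: 2

2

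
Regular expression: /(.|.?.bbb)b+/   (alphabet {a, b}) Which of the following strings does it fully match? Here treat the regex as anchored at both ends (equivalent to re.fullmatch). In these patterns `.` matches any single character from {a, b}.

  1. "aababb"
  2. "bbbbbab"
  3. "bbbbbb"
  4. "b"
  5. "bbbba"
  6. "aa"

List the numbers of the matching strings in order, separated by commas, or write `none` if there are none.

1 → no match
2 → no match
3 → match
4 → no match
5 → no match — must end with "b"
6 → no match — must end with "b"

3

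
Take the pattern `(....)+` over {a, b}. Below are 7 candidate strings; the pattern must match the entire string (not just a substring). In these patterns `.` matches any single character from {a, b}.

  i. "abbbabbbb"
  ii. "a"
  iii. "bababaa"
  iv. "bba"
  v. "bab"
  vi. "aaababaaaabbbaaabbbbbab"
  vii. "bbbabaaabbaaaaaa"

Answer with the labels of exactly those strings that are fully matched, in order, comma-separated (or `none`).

i. "abbbabbbb" → no match
ii. "a" → no match
iii. "bababaa" → no match
iv. "bba" → no match
v. "bab" → no match
vi → no match
vii → match

vii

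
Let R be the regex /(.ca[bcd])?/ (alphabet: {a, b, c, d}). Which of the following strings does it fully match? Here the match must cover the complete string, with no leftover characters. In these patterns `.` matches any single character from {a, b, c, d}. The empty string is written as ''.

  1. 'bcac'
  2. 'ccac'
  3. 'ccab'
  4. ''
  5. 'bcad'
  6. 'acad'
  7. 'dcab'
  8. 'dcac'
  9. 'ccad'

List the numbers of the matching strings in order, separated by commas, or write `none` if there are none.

1, 2, 3, 4, 5, 6, 7, 8, 9

1 → match
2 → match
3 → match
4 → match
5 → match
6 → match
7 → match
8 → match
9 → match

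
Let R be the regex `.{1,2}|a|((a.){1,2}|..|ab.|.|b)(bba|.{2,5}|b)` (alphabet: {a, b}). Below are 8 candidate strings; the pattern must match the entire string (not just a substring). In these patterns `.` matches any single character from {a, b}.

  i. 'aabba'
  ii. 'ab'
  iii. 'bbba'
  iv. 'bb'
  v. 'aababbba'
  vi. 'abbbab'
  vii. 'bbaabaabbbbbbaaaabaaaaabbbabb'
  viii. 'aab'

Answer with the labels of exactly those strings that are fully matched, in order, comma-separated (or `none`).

i, ii, iii, iv, vi, viii

i → match
ii → match
iii → match
iv → match
v → no match
vi → match
vii → no match
viii → match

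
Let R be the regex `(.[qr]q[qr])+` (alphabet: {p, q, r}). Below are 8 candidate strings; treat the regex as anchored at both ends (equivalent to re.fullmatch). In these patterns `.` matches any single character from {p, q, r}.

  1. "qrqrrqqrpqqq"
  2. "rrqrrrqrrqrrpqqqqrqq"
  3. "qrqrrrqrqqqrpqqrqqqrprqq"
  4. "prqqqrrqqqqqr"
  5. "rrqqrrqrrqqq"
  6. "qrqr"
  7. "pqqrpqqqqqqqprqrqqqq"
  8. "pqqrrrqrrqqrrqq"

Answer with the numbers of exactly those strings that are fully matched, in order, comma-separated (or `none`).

1, 3, 5, 6, 7

1. "qrqrrqqrpqqq" → match
2 → no match
3 → match
4 → no match
5. "rrqqrrqrrqqq" → match
6. "qrqr" → match
7 → match
8 → no match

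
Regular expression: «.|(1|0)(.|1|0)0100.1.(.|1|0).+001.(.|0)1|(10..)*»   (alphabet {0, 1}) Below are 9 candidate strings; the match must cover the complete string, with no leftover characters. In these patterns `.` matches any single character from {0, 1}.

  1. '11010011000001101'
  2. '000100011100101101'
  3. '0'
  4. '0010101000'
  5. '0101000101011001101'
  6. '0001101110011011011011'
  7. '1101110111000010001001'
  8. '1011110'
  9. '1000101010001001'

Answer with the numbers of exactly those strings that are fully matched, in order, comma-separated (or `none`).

1 → match
2 → no match
3 → match
4 → no match
5 → match
6 → no match
7 → no match
8 → no match
9 → match

1, 3, 5, 9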